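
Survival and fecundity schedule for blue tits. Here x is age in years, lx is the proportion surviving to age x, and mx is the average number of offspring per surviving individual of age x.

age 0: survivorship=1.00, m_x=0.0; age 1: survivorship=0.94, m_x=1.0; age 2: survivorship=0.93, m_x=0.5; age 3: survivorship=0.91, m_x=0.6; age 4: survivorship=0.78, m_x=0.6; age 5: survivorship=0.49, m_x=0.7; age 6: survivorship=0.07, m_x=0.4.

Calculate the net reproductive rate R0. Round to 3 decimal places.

lx·mx by age: 0, 0.94, 0.465, 0.546, 0.468, 0.343, 0.028
R0 = Σ lx·mx = 2.79 → 2.790

2.790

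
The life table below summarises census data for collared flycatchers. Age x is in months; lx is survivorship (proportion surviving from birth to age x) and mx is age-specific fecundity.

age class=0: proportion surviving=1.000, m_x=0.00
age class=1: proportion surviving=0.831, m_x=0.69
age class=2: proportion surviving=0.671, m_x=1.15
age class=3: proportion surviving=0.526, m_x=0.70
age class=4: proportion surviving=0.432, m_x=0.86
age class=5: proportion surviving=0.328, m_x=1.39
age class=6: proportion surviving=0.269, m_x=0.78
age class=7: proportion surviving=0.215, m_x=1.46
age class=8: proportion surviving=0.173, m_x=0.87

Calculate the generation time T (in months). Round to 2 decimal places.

lx·mx: 0, 0.57339, 0.77165, 0.3682, 0.37152, 0.45592, 0.20982, 0.3139, 0.15051 → R0 = 3.21491
x·lx·mx: 0, 0.57339, 1.5433, 1.1046, 1.48608, 2.2796, 1.25892, 2.1973, 1.20408 → Σ = 11.64727
T = 11.64727 / 3.21491 = 3.622891… → 3.62

3.62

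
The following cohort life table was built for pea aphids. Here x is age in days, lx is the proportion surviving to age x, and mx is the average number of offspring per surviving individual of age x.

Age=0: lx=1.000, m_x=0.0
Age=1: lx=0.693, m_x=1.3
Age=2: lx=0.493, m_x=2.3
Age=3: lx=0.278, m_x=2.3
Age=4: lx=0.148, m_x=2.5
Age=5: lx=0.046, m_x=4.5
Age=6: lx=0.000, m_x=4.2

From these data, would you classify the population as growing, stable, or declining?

growing

R0 = Σ lx·mx = 0 + 0.9009 + 1.1339 + 0.6394 + 0.37 + 0.207 + 0 = 3.2512
R0 > 1, so the population is growing.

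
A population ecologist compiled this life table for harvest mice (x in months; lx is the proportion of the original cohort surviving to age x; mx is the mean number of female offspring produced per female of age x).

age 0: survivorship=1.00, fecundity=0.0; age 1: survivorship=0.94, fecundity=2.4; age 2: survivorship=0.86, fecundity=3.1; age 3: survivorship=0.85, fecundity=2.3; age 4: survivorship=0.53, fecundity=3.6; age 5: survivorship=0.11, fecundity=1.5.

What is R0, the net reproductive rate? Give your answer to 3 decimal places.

lx·mx by age: 0, 2.256, 2.666, 1.955, 1.908, 0.165
R0 = Σ lx·mx = 8.95 → 8.950

8.950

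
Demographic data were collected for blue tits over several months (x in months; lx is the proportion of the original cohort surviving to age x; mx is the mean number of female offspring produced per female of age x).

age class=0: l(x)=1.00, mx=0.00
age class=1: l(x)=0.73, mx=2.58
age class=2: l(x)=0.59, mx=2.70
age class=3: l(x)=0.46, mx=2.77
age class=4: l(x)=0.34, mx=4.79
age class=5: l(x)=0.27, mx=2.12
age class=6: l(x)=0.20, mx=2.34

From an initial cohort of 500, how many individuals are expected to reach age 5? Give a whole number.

Expected survivors = N0 · l_5 = 500 × 0.27 = 135 → 135

135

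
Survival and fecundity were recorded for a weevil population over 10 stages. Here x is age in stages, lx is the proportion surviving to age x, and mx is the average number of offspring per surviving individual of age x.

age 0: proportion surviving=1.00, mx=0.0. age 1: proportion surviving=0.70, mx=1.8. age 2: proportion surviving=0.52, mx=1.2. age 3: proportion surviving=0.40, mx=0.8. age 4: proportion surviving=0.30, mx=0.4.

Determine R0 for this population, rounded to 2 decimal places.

2.32

lx·mx by age: 0, 1.26, 0.624, 0.32, 0.12
R0 = Σ lx·mx = 2.324 → 2.32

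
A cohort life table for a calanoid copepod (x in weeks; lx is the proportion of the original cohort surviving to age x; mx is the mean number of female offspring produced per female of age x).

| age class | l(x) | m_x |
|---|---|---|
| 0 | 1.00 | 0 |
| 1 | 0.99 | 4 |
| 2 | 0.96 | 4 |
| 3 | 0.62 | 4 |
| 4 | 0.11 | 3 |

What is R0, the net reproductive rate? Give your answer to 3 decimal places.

lx·mx by age: 0, 3.96, 3.84, 2.48, 0.33
R0 = Σ lx·mx = 10.61 → 10.610

10.610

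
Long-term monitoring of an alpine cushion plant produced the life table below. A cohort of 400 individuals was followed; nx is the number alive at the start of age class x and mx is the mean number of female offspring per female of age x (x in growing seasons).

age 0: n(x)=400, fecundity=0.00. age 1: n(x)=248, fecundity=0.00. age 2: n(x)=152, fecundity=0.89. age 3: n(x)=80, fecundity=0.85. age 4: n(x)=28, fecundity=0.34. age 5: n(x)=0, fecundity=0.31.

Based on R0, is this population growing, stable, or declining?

lx = nx/n0 = nx/400: 1, 0.62, 0.38, 0.2, 0.07, 0
R0 = Σ lx·mx = 0 + 0 + 0.3382 + 0.17 + 0.0238 + 0 = 0.532
R0 < 1, so the population is declining.

declining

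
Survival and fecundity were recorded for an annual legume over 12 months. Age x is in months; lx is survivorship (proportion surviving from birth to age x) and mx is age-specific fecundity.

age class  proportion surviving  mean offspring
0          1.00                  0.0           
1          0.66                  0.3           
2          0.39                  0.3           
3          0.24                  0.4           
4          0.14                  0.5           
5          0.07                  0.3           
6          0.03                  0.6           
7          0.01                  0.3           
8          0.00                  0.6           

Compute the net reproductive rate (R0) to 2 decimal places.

0.52

lx·mx by age: 0, 0.198, 0.117, 0.096, 0.07, 0.021, 0.018, 0.003, 0
R0 = Σ lx·mx = 0.523 → 0.52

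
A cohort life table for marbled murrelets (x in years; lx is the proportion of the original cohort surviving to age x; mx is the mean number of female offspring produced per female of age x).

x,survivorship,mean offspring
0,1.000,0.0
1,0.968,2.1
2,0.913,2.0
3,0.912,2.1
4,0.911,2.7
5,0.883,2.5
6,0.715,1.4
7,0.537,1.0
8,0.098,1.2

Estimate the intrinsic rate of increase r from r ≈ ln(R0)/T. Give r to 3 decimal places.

0.701

R0 = Σ lx·mx = 0 + 2.0328 + 1.826 + 1.9152 + 2.4597 + 2.2075 + 1.001 + 0.537 + 0.1176 = 12.0968
Σ x·lx·mx = 43.0125; T = 43.0125/12.0968 = 3.55569…
r ≈ ln(R0)/T = ln(12.0968)/3.55569… = 0.70111… → 0.701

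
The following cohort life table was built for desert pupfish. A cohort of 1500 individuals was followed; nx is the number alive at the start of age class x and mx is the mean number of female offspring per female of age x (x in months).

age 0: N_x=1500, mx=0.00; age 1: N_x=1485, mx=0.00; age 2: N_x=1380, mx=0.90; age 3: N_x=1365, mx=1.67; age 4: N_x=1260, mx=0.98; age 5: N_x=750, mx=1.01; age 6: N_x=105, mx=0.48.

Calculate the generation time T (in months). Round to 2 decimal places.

3.30

lx = nx/n0 = nx/1500: 1, 0.99, 0.92, 0.91, 0.84, 0.5, 0.07
lx·mx: 0, 0, 0.828, 1.5197, 0.8232, 0.505, 0.0336 → R0 = 3.7095
x·lx·mx: 0, 0, 1.656, 4.5591, 3.2928, 2.525, 0.2016 → Σ = 12.2345
T = 12.2345 / 3.7095 = 3.298153… → 3.30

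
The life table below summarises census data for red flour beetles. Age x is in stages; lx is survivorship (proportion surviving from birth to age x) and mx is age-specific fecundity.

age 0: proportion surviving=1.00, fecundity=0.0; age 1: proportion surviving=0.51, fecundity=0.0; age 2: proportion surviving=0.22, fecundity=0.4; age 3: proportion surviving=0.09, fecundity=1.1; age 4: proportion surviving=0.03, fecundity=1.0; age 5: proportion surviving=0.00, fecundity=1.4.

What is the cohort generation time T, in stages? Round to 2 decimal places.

lx·mx: 0, 0, 0.088, 0.099, 0.03, 0 → R0 = 0.217
x·lx·mx: 0, 0, 0.176, 0.297, 0.12, 0 → Σ = 0.593
T = 0.593 / 0.217 = 2.732719… → 2.73

2.73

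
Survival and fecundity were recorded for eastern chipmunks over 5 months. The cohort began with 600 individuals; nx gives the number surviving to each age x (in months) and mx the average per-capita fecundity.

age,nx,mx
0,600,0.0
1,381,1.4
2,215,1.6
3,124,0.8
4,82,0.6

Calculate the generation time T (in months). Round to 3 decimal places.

lx = nx/n0 = nx/600: 1, 0.635, 0.35833…, 0.20667…, 0.13667…
lx·mx: 0, 0.889, 0.573333…, 0.165333…, 0.082… → R0 = 1.709667…
x·lx·mx: 0, 0.889, 1.146667…, 0.496…, 0.328… → Σ = 2.859667…
T = 2.859667… / 1.709667… = 1.672646… → 1.673

1.673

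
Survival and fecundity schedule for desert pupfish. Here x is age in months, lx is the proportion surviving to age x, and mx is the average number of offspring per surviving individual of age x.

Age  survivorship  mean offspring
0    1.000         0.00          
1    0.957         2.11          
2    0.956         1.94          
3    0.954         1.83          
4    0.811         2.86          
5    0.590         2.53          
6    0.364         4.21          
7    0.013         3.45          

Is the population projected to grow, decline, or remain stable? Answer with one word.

growing

R0 = Σ lx·mx = 0 + 2.01927 + 1.85464 + 1.74582 + 2.31946 + 1.4927 + 1.53244 + 0.04485 = 11.00918
R0 > 1, so the population is growing.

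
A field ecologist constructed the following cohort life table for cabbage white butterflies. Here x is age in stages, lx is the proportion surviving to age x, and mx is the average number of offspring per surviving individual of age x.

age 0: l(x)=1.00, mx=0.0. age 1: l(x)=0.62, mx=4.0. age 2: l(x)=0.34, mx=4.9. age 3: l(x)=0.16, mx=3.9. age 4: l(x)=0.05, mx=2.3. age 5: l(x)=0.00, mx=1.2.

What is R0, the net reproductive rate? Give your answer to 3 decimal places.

lx·mx by age: 0, 2.48, 1.666, 0.624, 0.115, 0
R0 = Σ lx·mx = 4.885 → 4.885

4.885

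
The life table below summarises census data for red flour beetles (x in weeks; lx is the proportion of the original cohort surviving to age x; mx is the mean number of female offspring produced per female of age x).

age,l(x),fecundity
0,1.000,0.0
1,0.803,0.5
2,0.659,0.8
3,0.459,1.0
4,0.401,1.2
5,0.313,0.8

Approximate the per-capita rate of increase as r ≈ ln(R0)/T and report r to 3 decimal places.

R0 = Σ lx·mx = 0 + 0.4015 + 0.5272 + 0.459 + 0.4812 + 0.2504 = 2.1193
Σ x·lx·mx = 6.0097; T = 6.0097/2.1193 = 2.8357…
r ≈ ln(R0)/T = ln(2.1193)/2.8357… = 0.26487… → 0.265

0.265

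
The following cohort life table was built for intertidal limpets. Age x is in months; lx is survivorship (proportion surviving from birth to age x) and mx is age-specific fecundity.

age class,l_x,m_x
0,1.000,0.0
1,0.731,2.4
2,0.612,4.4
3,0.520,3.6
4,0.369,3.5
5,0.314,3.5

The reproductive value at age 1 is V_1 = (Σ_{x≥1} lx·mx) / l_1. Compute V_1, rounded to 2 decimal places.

11.91

lx·mx for x ≥ 1: 1.7544, 2.6928, 1.872, 1.2915, 1.099 → sum = 8.7097
V_1 = 8.7097 / l_1 = 8.7097 / 0.731 = 11.914774… → 11.91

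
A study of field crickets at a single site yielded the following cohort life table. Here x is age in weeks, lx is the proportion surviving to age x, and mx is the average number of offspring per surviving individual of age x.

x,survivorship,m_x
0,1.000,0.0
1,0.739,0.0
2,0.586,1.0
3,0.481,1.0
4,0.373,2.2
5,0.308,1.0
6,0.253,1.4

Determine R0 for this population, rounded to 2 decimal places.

lx·mx by age: 0, 0, 0.586, 0.481, 0.8206, 0.308, 0.3542
R0 = Σ lx·mx = 2.5498 → 2.55

2.55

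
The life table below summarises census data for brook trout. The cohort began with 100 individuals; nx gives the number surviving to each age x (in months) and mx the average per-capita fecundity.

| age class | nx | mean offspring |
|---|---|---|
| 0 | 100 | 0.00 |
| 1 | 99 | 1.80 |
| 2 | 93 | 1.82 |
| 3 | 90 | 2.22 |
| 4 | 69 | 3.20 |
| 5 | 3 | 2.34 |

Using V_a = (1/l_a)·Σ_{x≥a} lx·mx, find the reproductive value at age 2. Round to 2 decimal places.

lx = nx/n0 = nx/100: 1, 0.99, 0.93, 0.9, 0.69, 0.03
lx·mx for x ≥ 2: 1.6926, 1.998, 2.208, 0.0702 → sum = 5.9688
V_2 = 5.9688 / l_2 = 5.9688 / 0.93 = 6.418065… → 6.42

6.42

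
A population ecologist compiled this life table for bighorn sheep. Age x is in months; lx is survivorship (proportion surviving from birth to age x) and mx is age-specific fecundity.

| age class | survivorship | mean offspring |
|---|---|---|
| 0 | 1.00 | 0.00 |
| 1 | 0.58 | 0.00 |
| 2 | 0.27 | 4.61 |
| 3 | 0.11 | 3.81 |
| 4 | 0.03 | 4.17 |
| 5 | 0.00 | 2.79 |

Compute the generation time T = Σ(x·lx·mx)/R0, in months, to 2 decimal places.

lx·mx: 0, 0, 1.2447, 0.4191, 0.1251, 0 → R0 = 1.7889
x·lx·mx: 0, 0, 2.4894, 1.2573, 0.5004, 0 → Σ = 4.2471
T = 4.2471 / 1.7889 = 2.374141… → 2.37

2.37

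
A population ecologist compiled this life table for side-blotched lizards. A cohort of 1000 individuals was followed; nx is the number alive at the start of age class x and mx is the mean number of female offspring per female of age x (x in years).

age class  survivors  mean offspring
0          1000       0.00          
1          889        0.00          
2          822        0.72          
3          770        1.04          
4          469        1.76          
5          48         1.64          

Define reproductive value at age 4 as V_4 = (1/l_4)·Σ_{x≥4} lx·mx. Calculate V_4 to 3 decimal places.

lx = nx/n0 = nx/1000: 1, 0.889, 0.822, 0.77, 0.469, 0.048
lx·mx for x ≥ 4: 0.82544, 0.07872 → sum = 0.90416
V_4 = 0.90416 / l_4 = 0.90416 / 0.469 = 1.927846… → 1.928

1.928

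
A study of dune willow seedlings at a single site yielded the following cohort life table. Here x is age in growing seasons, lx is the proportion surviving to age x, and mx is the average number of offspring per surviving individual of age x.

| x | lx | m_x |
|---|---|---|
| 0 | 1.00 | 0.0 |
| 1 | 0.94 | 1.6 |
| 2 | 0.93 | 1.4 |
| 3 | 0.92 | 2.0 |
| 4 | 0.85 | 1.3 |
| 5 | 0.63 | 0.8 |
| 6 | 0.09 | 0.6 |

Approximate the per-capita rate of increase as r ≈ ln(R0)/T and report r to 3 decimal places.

R0 = Σ lx·mx = 0 + 1.504 + 1.302 + 1.84 + 1.105 + 0.504 + 0.054 = 6.309
Σ x·lx·mx = 16.892; T = 16.892/6.309 = 2.67744…
r ≈ ln(R0)/T = ln(6.309)/2.67744… = 0.68796… → 0.688

0.688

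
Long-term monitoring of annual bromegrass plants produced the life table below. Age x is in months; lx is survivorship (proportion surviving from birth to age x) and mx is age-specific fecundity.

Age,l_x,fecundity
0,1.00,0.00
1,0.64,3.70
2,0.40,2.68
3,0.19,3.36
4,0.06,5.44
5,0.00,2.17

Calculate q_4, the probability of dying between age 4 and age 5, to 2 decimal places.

q_4 = (l_4 − l_5) / l_4 = (0.06 − 0) / 0.06
     = 0.06 / 0.06 = 1 → 1.00

1.00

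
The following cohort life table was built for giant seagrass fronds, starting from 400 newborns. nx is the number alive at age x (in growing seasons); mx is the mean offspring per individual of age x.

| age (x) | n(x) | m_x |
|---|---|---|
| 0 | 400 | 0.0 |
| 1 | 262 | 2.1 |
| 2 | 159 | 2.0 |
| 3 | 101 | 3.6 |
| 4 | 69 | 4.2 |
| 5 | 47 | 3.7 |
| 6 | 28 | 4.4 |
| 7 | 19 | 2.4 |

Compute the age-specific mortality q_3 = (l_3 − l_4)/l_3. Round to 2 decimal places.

0.32

lx = nx/n0 = nx/400: 1, 0.655, 0.3975, 0.2525, 0.1725, 0.1175, 0.07, 0.0475
q_3 = (l_3 − l_4) / l_3 = (0.2525 − 0.1725) / 0.2525
     = 0.08 / 0.2525 = 0.316832… → 0.32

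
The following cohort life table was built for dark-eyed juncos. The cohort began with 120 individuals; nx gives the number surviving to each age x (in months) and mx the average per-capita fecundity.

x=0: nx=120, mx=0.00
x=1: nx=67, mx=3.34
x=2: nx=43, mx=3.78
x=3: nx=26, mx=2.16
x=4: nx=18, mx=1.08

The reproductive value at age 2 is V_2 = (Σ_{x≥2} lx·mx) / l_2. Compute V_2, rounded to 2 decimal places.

5.54

lx = nx/n0 = nx/120: 1, 0.55833…, 0.35833…, 0.21667…, 0.15
lx·mx for x ≥ 2: 1.3545…, 0.468…, 0.162 → sum = 1.9845…
V_2 = 1.9845… / l_2 = 1.9845… / 0.358333… = 5.53814… → 5.54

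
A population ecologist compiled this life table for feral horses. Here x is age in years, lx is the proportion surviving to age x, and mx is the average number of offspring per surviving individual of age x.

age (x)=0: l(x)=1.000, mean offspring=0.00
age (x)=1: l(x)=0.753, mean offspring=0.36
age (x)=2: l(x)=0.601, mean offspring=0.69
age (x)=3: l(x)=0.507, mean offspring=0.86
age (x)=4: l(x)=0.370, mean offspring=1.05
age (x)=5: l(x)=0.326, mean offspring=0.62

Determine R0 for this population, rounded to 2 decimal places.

lx·mx by age: 0, 0.27108, 0.41469, 0.43602, 0.3885, 0.20212
R0 = Σ lx·mx = 1.71241 → 1.71

1.71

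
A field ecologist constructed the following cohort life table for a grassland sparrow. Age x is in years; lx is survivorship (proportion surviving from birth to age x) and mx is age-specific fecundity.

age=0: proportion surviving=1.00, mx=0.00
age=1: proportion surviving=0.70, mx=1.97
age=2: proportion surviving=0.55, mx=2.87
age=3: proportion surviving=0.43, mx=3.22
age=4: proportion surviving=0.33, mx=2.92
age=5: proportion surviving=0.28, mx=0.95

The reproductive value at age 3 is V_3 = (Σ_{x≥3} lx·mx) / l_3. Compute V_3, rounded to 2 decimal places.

6.08

lx·mx for x ≥ 3: 1.3846, 0.9636, 0.266 → sum = 2.6142
V_3 = 2.6142 / l_3 = 2.6142 / 0.43 = 6.079535… → 6.08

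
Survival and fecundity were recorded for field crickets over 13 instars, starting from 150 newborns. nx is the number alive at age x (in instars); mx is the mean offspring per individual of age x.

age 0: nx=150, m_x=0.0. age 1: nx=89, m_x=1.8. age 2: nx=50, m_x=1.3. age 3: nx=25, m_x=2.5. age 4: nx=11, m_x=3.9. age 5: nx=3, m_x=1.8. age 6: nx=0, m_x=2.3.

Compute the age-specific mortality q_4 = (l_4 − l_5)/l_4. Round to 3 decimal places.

lx = nx/n0 = nx/150: 1, 0.59333…, 0.33333…, 0.16667…, 0.07333…, 0.02, 0
q_4 = (l_4 − l_5) / l_4 = (0.073333… − 0.02) / 0.073333…
     = 0.053333… / 0.073333… = 0.727273… → 0.727

0.727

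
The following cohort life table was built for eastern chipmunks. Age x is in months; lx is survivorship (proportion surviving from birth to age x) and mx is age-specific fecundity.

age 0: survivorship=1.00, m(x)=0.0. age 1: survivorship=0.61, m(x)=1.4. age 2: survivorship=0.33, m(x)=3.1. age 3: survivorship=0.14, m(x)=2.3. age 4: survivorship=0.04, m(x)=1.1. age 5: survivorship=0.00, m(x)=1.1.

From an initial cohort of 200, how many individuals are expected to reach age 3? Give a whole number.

28

Expected survivors = N0 · l_3 = 200 × 0.14 = 28 → 28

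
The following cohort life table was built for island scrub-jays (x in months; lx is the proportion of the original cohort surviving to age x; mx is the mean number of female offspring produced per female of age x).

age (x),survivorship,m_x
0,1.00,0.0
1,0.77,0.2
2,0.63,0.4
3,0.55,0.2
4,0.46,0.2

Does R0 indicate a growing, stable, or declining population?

R0 = Σ lx·mx = 0 + 0.154 + 0.252 + 0.11 + 0.092 = 0.608
R0 < 1, so the population is declining.

declining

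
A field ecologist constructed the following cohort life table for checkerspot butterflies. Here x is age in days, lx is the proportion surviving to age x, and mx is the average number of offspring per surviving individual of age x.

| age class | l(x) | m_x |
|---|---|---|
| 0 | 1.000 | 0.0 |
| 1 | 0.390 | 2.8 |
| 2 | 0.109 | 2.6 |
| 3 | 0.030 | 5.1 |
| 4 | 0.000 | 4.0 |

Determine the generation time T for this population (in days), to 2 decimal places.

1.39

lx·mx: 0, 1.092, 0.2834, 0.153, 0 → R0 = 1.5284
x·lx·mx: 0, 1.092, 0.5668, 0.459, 0 → Σ = 2.1178
T = 2.1178 / 1.5284 = 1.385632… → 1.39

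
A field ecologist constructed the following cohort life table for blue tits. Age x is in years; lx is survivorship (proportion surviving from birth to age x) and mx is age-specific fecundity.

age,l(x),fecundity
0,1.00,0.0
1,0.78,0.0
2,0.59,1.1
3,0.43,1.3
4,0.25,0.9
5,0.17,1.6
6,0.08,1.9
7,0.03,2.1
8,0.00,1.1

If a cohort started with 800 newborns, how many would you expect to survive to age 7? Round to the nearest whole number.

24

Expected survivors = N0 · l_7 = 800 × 0.03 = 24 → 24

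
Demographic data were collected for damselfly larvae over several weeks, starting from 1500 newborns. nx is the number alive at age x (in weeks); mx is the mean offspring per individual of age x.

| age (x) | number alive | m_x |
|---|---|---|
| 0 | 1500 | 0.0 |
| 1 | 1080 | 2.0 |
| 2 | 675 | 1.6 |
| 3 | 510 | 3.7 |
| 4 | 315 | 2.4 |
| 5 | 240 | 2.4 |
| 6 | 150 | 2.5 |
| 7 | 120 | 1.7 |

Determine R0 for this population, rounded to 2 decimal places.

lx = nx/n0 = nx/1500: 1, 0.72, 0.45, 0.34, 0.21, 0.16, 0.1, 0.08
lx·mx by age: 0, 1.44, 0.72, 1.258, 0.504, 0.384, 0.25, 0.136
R0 = Σ lx·mx = 4.692 → 4.69

4.69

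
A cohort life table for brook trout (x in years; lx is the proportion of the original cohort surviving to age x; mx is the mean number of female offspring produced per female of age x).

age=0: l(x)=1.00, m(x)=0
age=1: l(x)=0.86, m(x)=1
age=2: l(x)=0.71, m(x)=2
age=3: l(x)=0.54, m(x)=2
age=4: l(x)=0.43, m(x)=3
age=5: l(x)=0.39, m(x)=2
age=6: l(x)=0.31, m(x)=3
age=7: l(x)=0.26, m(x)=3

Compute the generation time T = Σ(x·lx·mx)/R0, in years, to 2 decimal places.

lx·mx: 0, 0.86, 1.42, 1.08, 1.29, 0.78, 0.93, 0.78 → R0 = 7.14
x·lx·mx: 0, 0.86, 2.84, 3.24, 5.16, 3.9, 5.58, 5.46 → Σ = 27.04
T = 27.04 / 7.14 = 3.787115… → 3.79

3.79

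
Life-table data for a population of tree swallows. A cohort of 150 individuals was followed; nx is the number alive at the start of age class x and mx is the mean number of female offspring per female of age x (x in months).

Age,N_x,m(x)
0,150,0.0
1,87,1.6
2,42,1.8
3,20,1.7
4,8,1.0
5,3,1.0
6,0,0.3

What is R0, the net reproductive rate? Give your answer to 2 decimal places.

1.73

lx = nx/n0 = nx/150: 1, 0.58, 0.28, 0.13333…, 0.05333…, 0.02, 0
lx·mx by age: 0, 0.928, 0.504, 0.226667…, 0.053333…, 0.02, 0
R0 = Σ lx·mx = 1.732… → 1.73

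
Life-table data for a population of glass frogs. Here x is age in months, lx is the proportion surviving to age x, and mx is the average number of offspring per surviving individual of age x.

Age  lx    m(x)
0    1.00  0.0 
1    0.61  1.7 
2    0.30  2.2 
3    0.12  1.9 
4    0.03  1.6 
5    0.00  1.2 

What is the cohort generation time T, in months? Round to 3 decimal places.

lx·mx: 0, 1.037, 0.66, 0.228, 0.048, 0 → R0 = 1.973
x·lx·mx: 0, 1.037, 1.32, 0.684, 0.192, 0 → Σ = 3.233
T = 3.233 / 1.973 = 1.638621… → 1.639

1.639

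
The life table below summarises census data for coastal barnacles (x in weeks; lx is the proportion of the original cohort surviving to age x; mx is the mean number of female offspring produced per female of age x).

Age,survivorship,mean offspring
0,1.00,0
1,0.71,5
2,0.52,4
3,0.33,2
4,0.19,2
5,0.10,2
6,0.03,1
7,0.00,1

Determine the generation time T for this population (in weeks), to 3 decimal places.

lx·mx: 0, 3.55, 2.08, 0.66, 0.38, 0.2, 0.03, 0 → R0 = 6.9
x·lx·mx: 0, 3.55, 4.16, 1.98, 1.52, 1, 0.18, 0 → Σ = 12.39
T = 12.39 / 6.9 = 1.795652… → 1.796

1.796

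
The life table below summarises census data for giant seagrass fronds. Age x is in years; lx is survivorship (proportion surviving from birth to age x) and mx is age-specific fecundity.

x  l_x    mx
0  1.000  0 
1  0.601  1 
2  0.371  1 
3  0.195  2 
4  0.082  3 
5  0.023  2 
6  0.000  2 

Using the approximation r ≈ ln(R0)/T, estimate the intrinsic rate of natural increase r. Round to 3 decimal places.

R0 = Σ lx·mx = 0 + 0.601 + 0.371 + 0.39 + 0.246 + 0.046 + 0 = 1.654
Σ x·lx·mx = 3.727; T = 3.727/1.654 = 2.25333…
r ≈ ln(R0)/T = ln(1.654)/2.25333… = 0.22331… → 0.223

0.223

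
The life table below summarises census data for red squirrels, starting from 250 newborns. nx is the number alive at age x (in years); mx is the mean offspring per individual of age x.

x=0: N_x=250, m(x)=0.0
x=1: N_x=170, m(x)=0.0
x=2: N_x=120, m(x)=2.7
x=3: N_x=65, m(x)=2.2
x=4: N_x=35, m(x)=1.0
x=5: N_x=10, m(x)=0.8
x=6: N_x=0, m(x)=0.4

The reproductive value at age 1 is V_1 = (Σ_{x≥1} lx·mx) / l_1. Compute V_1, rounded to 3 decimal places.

lx = nx/n0 = nx/250: 1, 0.68, 0.48, 0.26, 0.14, 0.04, 0
lx·mx for x ≥ 1: 0, 1.296, 0.572, 0.14, 0.032, 0 → sum = 2.04
V_1 = 2.04 / l_1 = 2.04 / 0.68 = 3 → 3.000

3.000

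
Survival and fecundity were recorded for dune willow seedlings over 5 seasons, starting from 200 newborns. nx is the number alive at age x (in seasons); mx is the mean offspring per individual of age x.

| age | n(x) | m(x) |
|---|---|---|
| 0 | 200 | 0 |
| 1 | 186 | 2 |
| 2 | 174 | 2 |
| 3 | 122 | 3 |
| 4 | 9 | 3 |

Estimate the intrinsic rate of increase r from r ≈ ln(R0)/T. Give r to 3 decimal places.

lx = nx/n0 = nx/200: 1, 0.93, 0.87, 0.61, 0.045
R0 = Σ lx·mx = 0 + 1.86 + 1.74 + 1.83 + 0.135 = 5.565
Σ x·lx·mx = 11.37; T = 11.37/5.565 = 2.04313…
r ≈ ln(R0)/T = ln(5.565)/2.04313… = 0.84013… → 0.840

0.840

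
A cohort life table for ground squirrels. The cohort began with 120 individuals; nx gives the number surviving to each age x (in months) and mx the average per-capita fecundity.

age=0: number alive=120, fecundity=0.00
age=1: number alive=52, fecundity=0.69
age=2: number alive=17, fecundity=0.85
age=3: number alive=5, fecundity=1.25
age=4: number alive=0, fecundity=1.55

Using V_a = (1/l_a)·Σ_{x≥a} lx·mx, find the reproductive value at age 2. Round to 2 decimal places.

1.22

lx = nx/n0 = nx/120: 1, 0.43333…, 0.14167…, 0.04167…, 0
lx·mx for x ≥ 2: 0.120417…, 0.052083…, 0 → sum = 0.1725…
V_2 = 0.1725… / l_2 = 0.1725… / 0.141667… = 1.217647… → 1.22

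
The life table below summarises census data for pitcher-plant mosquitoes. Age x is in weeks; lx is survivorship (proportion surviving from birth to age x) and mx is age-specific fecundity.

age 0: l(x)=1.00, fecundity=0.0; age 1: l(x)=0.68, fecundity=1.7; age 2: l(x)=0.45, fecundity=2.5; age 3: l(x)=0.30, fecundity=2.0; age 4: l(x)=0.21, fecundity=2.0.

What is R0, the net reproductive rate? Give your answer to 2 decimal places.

3.30

lx·mx by age: 0, 1.156, 1.125, 0.6, 0.42
R0 = Σ lx·mx = 3.301 → 3.30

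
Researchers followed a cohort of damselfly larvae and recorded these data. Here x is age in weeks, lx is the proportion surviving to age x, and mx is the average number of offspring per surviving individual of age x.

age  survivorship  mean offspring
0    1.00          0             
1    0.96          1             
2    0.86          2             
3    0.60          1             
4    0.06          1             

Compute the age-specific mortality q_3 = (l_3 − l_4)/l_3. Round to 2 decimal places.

0.90

q_3 = (l_3 − l_4) / l_3 = (0.6 − 0.06) / 0.6
     = 0.54 / 0.6 = 0.9 → 0.90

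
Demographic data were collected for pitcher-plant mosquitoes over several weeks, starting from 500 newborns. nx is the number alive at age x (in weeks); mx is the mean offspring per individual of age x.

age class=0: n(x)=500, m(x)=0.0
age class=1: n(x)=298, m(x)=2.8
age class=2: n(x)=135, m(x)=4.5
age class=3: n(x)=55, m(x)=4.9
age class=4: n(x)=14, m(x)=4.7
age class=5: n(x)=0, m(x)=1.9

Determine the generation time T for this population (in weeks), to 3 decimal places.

lx = nx/n0 = nx/500: 1, 0.596, 0.27, 0.11, 0.028, 0
lx·mx: 0, 1.6688, 1.215, 0.539, 0.1316, 0 → R0 = 3.5544
x·lx·mx: 0, 1.6688, 2.43, 1.617, 0.5264, 0 → Σ = 6.2422
T = 6.2422 / 3.5544 = 1.75619… → 1.756

1.756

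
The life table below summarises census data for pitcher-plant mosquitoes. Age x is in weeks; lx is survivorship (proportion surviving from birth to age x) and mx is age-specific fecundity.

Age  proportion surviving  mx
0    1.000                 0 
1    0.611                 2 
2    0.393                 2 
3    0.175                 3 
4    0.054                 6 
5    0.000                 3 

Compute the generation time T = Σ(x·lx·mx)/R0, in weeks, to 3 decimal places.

lx·mx: 0, 1.222, 0.786, 0.525, 0.324, 0 → R0 = 2.857
x·lx·mx: 0, 1.222, 1.572, 1.575, 1.296, 0 → Σ = 5.665
T = 5.665 / 2.857 = 1.982849… → 1.983

1.983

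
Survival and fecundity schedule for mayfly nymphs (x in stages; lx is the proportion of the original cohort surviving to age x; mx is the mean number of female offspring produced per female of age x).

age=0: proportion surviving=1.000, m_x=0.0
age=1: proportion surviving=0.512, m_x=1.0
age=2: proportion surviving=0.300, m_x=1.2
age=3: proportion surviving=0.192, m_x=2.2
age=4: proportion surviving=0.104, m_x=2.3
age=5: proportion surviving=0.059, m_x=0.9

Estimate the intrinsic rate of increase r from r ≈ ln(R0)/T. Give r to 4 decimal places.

0.1968

R0 = Σ lx·mx = 0 + 0.512 + 0.36 + 0.4224 + 0.2392 + 0.0531 = 1.5867
Σ x·lx·mx = 3.7215; T = 3.7215/1.5867 = 2.34543…
r ≈ ln(R0)/T = ln(1.5867)/2.34543… = 0.196832… → 0.1968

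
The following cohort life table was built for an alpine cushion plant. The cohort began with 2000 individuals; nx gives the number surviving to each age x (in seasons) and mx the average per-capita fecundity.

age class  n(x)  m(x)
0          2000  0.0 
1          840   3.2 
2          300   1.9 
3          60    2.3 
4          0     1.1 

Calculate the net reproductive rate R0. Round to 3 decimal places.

lx = nx/n0 = nx/2000: 1, 0.42, 0.15, 0.03, 0
lx·mx by age: 0, 1.344, 0.285, 0.069, 0
R0 = Σ lx·mx = 1.698 → 1.698

1.698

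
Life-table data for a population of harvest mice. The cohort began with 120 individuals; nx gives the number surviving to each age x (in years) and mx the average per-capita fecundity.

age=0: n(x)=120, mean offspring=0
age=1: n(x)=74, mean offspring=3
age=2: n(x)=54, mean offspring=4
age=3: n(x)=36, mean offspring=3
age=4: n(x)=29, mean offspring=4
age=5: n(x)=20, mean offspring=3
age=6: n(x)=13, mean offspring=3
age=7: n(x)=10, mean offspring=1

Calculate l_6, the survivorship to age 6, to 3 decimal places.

l_6 = n_6/n_0 = 13/120 = 0.108333… → 0.108

0.108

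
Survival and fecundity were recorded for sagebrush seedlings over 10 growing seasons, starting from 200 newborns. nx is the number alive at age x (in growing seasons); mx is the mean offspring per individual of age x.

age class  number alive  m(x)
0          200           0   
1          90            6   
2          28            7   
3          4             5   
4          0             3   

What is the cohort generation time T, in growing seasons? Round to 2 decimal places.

1.31

lx = nx/n0 = nx/200: 1, 0.45, 0.14, 0.02, 0
lx·mx: 0, 2.7, 0.98, 0.1, 0 → R0 = 3.78
x·lx·mx: 0, 2.7, 1.96, 0.3, 0 → Σ = 4.96
T = 4.96 / 3.78 = 1.312169… → 1.31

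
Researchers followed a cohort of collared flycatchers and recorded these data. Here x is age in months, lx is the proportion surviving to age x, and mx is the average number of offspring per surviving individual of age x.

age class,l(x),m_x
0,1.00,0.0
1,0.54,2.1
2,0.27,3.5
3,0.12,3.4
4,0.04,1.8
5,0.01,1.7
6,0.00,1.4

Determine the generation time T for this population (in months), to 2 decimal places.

lx·mx: 0, 1.134, 0.945, 0.408, 0.072, 0.017, 0 → R0 = 2.576
x·lx·mx: 0, 1.134, 1.89, 1.224, 0.288, 0.085, 0 → Σ = 4.621
T = 4.621 / 2.576 = 1.793866… → 1.79

1.79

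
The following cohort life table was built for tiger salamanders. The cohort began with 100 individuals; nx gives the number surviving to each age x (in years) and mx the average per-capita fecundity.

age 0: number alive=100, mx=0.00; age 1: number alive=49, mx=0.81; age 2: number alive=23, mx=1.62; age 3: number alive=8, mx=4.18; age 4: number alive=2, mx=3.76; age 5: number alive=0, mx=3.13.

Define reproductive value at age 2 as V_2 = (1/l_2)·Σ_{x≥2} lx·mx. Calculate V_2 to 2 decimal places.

3.40

lx = nx/n0 = nx/100: 1, 0.49, 0.23, 0.08, 0.02, 0
lx·mx for x ≥ 2: 0.3726, 0.3344, 0.0752, 0 → sum = 0.7822
V_2 = 0.7822 / l_2 = 0.7822 / 0.23 = 3.40087… → 3.40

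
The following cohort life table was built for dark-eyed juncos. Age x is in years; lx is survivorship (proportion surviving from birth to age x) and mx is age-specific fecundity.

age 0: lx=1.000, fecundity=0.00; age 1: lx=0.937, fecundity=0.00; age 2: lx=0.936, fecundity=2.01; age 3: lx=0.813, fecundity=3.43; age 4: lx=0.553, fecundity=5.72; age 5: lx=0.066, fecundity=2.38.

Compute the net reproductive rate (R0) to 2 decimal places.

7.99

lx·mx by age: 0, 0, 1.88136, 2.78859, 3.16316, 0.15708
R0 = Σ lx·mx = 7.99019 → 7.99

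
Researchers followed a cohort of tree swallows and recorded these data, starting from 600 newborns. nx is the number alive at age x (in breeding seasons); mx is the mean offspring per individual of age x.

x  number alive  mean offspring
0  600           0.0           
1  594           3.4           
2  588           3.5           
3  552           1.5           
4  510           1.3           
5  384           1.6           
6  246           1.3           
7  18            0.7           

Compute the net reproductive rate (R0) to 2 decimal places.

10.86

lx = nx/n0 = nx/600: 1, 0.99, 0.98, 0.92, 0.85, 0.64, 0.41, 0.03
lx·mx by age: 0, 3.366, 3.43, 1.38, 1.105, 1.024, 0.533, 0.021
R0 = Σ lx·mx = 10.859 → 10.86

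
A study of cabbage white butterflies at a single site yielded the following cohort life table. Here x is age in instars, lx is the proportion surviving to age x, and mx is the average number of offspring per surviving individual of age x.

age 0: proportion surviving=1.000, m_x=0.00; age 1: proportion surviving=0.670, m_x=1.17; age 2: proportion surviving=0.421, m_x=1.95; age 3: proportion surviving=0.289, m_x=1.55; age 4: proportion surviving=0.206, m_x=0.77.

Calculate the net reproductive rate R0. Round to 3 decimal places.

lx·mx by age: 0, 0.7839, 0.82095, 0.44795, 0.15862
R0 = Σ lx·mx = 2.21142 → 2.211

2.211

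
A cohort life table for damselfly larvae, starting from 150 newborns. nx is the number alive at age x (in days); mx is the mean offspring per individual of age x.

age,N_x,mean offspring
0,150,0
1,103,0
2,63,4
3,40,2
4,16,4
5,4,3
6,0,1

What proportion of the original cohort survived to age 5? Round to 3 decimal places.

0.027

l_5 = n_5/n_0 = 4/150 = 0.026667… → 0.027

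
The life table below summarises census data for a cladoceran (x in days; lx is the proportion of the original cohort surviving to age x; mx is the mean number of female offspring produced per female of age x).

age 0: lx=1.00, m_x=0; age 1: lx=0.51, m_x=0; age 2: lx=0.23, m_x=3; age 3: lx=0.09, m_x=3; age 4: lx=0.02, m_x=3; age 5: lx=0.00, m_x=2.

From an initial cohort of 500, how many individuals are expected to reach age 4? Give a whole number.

Expected survivors = N0 · l_4 = 500 × 0.02 = 10 → 10

10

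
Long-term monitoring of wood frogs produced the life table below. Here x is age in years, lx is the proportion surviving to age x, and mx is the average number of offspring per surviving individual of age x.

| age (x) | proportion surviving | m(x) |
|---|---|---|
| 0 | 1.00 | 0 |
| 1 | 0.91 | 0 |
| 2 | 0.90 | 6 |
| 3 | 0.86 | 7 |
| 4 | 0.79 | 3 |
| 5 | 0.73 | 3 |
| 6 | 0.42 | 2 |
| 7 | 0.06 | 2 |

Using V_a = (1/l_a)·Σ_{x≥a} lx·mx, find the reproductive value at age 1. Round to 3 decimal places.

18.615

lx·mx for x ≥ 1: 0, 5.4, 6.02, 2.37, 2.19, 0.84, 0.12 → sum = 16.94
V_1 = 16.94 / l_1 = 16.94 / 0.91 = 18.615385… → 18.615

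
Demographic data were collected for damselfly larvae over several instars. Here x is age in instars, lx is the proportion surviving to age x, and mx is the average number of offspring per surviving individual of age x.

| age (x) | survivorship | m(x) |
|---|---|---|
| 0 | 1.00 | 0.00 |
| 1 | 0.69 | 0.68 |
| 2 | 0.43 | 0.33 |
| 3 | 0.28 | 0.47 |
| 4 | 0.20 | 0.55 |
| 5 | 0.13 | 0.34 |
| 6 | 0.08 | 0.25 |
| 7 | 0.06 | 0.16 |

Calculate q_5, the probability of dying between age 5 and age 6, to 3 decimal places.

0.385

q_5 = (l_5 − l_6) / l_5 = (0.13 − 0.08) / 0.13
     = 0.05 / 0.13 = 0.384615… → 0.385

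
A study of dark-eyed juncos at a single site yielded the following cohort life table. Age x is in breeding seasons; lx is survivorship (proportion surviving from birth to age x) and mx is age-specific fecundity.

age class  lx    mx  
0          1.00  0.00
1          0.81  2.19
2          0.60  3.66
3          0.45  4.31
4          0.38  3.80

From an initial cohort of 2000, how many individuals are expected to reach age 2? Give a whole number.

1200

Expected survivors = N0 · l_2 = 2000 × 0.60 = 1200 → 1200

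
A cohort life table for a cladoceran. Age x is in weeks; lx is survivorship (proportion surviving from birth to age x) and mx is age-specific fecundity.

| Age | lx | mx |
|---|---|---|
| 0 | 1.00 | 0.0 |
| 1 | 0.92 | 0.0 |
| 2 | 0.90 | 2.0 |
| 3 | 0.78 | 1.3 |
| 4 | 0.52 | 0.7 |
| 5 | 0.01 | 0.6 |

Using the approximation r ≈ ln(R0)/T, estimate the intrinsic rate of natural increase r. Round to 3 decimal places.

R0 = Σ lx·mx = 0 + 0 + 1.8 + 1.014 + 0.364 + 0.006 = 3.184
Σ x·lx·mx = 8.128; T = 8.128/3.184 = 2.55276…
r ≈ ln(R0)/T = ln(3.184)/2.55276… = 0.45368… → 0.454

0.454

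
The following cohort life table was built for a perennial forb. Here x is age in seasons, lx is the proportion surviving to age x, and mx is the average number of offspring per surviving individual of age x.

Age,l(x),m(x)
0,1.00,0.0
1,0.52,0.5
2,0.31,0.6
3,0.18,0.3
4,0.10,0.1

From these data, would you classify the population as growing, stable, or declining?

declining

R0 = Σ lx·mx = 0 + 0.26 + 0.186 + 0.054 + 0.01 = 0.51
R0 < 1, so the population is declining.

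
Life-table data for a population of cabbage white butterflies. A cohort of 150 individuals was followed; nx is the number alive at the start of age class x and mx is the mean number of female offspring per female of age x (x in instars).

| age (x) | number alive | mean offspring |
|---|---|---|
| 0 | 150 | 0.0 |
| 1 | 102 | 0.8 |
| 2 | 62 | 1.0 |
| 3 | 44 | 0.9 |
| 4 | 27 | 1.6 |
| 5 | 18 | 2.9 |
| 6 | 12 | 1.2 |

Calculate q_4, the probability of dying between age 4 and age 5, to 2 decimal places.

0.33

lx = nx/n0 = nx/150: 1, 0.68, 0.41333…, 0.29333…, 0.18, 0.12, 0.08
q_4 = (l_4 − l_5) / l_4 = (0.18 − 0.12) / 0.18
     = 0.06 / 0.18 = 0.333333… → 0.33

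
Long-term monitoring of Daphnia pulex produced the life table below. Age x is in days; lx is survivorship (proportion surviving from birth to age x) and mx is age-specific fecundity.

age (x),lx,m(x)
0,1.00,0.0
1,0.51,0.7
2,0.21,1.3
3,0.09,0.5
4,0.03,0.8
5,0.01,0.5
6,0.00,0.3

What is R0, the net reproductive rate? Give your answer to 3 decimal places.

0.704

lx·mx by age: 0, 0.357, 0.273, 0.045, 0.024, 0.005, 0
R0 = Σ lx·mx = 0.704 → 0.704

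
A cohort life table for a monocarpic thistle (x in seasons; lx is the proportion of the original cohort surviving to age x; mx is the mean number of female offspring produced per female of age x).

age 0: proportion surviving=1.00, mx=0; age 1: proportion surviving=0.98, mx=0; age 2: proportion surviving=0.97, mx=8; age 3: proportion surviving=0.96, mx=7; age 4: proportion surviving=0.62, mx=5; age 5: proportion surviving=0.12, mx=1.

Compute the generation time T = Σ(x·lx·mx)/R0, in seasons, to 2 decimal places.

2.75

lx·mx: 0, 0, 7.76, 6.72, 3.1, 0.12 → R0 = 17.7
x·lx·mx: 0, 0, 15.52, 20.16, 12.4, 0.6 → Σ = 48.68
T = 48.68 / 17.7 = 2.750282… → 2.75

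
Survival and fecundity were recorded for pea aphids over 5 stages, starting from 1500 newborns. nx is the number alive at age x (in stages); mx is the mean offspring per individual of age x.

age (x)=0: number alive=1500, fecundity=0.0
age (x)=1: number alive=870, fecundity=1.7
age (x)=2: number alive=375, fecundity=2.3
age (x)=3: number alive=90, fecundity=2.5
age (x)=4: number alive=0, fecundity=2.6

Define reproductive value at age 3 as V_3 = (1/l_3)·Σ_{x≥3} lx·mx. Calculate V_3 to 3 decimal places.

lx = nx/n0 = nx/1500: 1, 0.58, 0.25, 0.06, 0
lx·mx for x ≥ 3: 0.15, 0 → sum = 0.15
V_3 = 0.15 / l_3 = 0.15 / 0.06 = 2.5 → 2.500

2.500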